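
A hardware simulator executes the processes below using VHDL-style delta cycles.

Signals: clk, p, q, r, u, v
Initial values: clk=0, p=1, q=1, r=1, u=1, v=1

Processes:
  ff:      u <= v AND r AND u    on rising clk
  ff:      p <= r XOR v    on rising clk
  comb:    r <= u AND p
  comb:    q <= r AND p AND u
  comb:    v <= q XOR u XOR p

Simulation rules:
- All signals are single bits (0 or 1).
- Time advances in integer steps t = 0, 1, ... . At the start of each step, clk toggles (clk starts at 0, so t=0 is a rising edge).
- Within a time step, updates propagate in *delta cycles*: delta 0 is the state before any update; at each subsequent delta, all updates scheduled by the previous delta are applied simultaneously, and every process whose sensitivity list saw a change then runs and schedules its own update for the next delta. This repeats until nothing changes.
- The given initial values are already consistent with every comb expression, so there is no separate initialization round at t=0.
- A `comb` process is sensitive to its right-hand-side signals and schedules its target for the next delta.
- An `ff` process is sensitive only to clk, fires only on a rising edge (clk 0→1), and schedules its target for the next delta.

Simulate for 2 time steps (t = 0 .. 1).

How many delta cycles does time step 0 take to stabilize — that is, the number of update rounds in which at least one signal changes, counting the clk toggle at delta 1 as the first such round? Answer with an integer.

[bits: p,clk,q,v,u,r]
t=0: Δ0=101111 Δ1=111111 Δ2=011111 Δ3=010010 Δ4=010110 | 4Δ
t=1: Δ0=010110 Δ1=000110 | 1Δ

4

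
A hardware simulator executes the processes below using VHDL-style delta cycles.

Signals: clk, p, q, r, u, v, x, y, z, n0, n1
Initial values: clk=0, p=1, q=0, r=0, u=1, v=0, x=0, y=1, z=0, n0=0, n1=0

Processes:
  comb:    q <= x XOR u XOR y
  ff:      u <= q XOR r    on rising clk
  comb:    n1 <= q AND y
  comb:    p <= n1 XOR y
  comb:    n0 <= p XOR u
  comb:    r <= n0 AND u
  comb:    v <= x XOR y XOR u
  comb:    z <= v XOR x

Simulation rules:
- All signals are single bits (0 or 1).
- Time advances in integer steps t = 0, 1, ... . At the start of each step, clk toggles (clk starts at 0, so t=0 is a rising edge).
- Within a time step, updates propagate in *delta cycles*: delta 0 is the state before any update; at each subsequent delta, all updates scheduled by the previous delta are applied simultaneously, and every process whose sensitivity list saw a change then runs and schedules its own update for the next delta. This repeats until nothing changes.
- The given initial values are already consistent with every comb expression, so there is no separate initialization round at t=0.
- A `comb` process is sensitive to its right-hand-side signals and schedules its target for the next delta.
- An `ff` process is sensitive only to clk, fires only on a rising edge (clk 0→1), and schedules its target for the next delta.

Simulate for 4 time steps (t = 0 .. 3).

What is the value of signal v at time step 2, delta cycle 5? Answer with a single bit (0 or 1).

t0.Δ0 y=1 p=1 r=0 q=0 n1=0 z=0 x=0 n0=0 v=0 u=1 clk=0
t0.Δ1 y=1 p=1 r=0 q=0 n1=0 z=0 x=0 n0=0 v=0 u=1 clk=1
t0.Δ2 y=1 p=1 r=0 q=0 n1=0 z=0 x=0 n0=0 v=0 u=0 clk=1
t0.Δ3 y=1 p=1 r=0 q=1 n1=0 z=0 x=0 n0=1 v=1 u=0 clk=1
t0.Δ4 y=1 p=1 r=0 q=1 n1=1 z=1 x=0 n0=1 v=1 u=0 clk=1
t0.Δ5 y=1 p=0 r=0 q=1 n1=1 z=1 x=0 n0=1 v=1 u=0 clk=1
t0.Δ6 y=1 p=0 r=0 q=1 n1=1 z=1 x=0 n0=0 v=1 u=0 clk=1
t1.Δ0 y=1 p=0 r=0 q=1 n1=1 z=1 x=0 n0=0 v=1 u=0 clk=1
t1.Δ1 y=1 p=0 r=0 q=1 n1=1 z=1 x=0 n0=0 v=1 u=0 clk=0
t2.Δ0 y=1 p=0 r=0 q=1 n1=1 z=1 x=0 n0=0 v=1 u=0 clk=0
t2.Δ1 y=1 p=0 r=0 q=1 n1=1 z=1 x=0 n0=0 v=1 u=0 clk=1
t2.Δ2 y=1 p=0 r=0 q=1 n1=1 z=1 x=0 n0=0 v=1 u=1 clk=1
t2.Δ3 y=1 p=0 r=0 q=0 n1=1 z=1 x=0 n0=1 v=0 u=1 clk=1
t2.Δ4 y=1 p=0 r=1 q=0 n1=0 z=0 x=0 n0=1 v=0 u=1 clk=1
t2.Δ5 y=1 p=1 r=1 q=0 n1=0 z=0 x=0 n0=1 v=0 u=1 clk=1
t2.Δ6 y=1 p=1 r=1 q=0 n1=0 z=0 x=0 n0=0 v=0 u=1 clk=1
t2.Δ7 y=1 p=1 r=0 q=0 n1=0 z=0 x=0 n0=0 v=0 u=1 clk=1
t3.Δ0 y=1 p=1 r=0 q=0 n1=0 z=0 x=0 n0=0 v=0 u=1 clk=1
t3.Δ1 y=1 p=1 r=0 q=0 n1=0 z=0 x=0 n0=0 v=0 u=1 clk=0

0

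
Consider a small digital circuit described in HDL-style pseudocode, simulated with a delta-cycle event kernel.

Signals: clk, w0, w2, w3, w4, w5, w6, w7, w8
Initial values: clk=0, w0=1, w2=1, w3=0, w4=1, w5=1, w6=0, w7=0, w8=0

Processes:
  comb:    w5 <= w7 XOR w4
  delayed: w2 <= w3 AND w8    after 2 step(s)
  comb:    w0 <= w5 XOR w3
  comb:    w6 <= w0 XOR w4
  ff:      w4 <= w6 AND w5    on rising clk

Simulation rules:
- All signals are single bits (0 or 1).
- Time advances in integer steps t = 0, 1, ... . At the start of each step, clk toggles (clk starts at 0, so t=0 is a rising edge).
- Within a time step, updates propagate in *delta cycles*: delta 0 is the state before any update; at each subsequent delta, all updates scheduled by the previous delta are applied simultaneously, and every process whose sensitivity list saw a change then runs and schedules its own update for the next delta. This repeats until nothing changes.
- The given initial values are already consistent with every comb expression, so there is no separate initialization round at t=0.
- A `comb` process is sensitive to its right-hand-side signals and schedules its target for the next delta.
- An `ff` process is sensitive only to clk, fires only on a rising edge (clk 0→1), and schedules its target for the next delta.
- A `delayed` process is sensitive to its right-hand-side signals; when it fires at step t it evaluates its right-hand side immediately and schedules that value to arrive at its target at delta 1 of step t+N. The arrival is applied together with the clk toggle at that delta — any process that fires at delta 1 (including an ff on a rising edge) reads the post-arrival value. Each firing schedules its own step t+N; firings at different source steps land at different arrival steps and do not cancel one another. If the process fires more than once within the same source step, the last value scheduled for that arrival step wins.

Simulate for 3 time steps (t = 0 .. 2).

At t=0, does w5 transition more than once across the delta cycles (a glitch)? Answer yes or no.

no

t=0 Δ0: w4=1 w2=1 w0=1 w5=1 clk=0 w7=0 w8=0 w3=0 w6=0
  Δ1: clk:0→1
  Δ2: w4:1→0
  Δ3: w5:1→0, w6:0→1
  Δ4: w0:1→0
  Δ5: w6:1→0
  (5Δ to stable)
t=1 Δ0: w4=0 w2=1 w0=0 w5=0 clk=1 w7=0 w8=0 w3=0 w6=0
  Δ1: clk:1→0
  (1Δ to stable)
t=2 Δ0: w4=0 w2=1 w0=0 w5=0 clk=0 w7=0 w8=0 w3=0 w6=0
  Δ1: clk:0→1
  (1Δ to stable)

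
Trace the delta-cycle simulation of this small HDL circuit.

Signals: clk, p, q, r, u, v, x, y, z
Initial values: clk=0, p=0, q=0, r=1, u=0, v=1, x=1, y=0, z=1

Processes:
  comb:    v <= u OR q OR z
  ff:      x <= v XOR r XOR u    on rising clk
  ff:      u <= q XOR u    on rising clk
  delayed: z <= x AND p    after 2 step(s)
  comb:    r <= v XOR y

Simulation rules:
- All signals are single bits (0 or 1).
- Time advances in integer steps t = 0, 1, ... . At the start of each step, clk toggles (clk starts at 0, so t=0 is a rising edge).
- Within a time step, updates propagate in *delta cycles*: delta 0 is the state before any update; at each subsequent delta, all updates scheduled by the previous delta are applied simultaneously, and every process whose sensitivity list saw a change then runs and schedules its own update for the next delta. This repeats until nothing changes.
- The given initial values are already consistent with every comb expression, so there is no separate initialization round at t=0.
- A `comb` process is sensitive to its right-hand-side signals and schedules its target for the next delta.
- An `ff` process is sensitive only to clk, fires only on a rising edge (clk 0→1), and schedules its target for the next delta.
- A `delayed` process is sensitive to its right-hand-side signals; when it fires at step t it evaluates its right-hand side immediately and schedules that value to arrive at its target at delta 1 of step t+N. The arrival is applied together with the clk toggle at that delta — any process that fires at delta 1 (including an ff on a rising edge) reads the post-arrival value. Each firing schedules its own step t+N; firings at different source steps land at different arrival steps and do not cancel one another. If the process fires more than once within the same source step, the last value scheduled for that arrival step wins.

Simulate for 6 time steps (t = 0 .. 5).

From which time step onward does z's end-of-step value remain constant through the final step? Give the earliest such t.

t0.Δ0 y=0 x=1 v=1 p=0 r=1 u=0 clk=0 z=1 q=0
t0.Δ1 y=0 x=1 v=1 p=0 r=1 u=0 clk=1 z=1 q=0
t0.Δ2 y=0 x=0 v=1 p=0 r=1 u=0 clk=1 z=1 q=0
t1.Δ0 y=0 x=0 v=1 p=0 r=1 u=0 clk=1 z=1 q=0
t1.Δ1 y=0 x=0 v=1 p=0 r=1 u=0 clk=0 z=1 q=0
t2.Δ0 y=0 x=0 v=1 p=0 r=1 u=0 clk=0 z=1 q=0
t2.Δ1 y=0 x=0 v=1 p=0 r=1 u=0 clk=1 z=0 q=0
t2.Δ2 y=0 x=0 v=0 p=0 r=1 u=0 clk=1 z=0 q=0
t2.Δ3 y=0 x=0 v=0 p=0 r=0 u=0 clk=1 z=0 q=0
t3.Δ0 y=0 x=0 v=0 p=0 r=0 u=0 clk=1 z=0 q=0
t3.Δ1 y=0 x=0 v=0 p=0 r=0 u=0 clk=0 z=0 q=0
t4.Δ0 y=0 x=0 v=0 p=0 r=0 u=0 clk=0 z=0 q=0
t4.Δ1 y=0 x=0 v=0 p=0 r=0 u=0 clk=1 z=0 q=0
t5.Δ0 y=0 x=0 v=0 p=0 r=0 u=0 clk=1 z=0 q=0
t5.Δ1 y=0 x=0 v=0 p=0 r=0 u=0 clk=0 z=0 q=0

2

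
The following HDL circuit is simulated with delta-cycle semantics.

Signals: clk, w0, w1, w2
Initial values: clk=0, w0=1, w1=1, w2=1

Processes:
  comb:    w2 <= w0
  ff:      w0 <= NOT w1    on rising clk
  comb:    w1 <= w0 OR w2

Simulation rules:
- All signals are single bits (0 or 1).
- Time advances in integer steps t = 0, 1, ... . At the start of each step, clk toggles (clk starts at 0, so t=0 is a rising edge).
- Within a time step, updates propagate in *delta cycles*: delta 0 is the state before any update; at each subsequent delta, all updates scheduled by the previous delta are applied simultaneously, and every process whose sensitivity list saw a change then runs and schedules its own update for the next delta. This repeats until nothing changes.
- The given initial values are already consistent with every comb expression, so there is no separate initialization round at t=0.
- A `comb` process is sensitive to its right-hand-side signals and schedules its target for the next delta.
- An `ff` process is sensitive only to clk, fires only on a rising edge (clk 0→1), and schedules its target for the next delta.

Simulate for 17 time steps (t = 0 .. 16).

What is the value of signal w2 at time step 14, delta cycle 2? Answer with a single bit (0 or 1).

[bits: w0,w2,w1,clk]
t=0: Δ0=1110 Δ1=1111 Δ2=0111 Δ3=0011 Δ4=0001 | 4Δ
t=1: Δ0=0001 Δ1=0000 | 1Δ
t=2: Δ0=0000 Δ1=0001 Δ2=1001 Δ3=1111 | 3Δ
t=3: Δ0=1111 Δ1=1110 | 1Δ
t=4: Δ0=1110 Δ1=1111 Δ2=0111 Δ3=0011 Δ4=0001 | 4Δ
t=5: Δ0=0001 Δ1=0000 | 1Δ
t=6: Δ0=0000 Δ1=0001 Δ2=1001 Δ3=1111 | 3Δ
t=7: Δ0=1111 Δ1=1110 | 1Δ
t=8: Δ0=1110 Δ1=1111 Δ2=0111 Δ3=0011 Δ4=0001 | 4Δ
t=9: Δ0=0001 Δ1=0000 | 1Δ
t=10: Δ0=0000 Δ1=0001 Δ2=1001 Δ3=1111 | 3Δ
t=11: Δ0=1111 Δ1=1110 | 1Δ
t=12: Δ0=1110 Δ1=1111 Δ2=0111 Δ3=0011 Δ4=0001 | 4Δ
t=13: Δ0=0001 Δ1=0000 | 1Δ
t=14: Δ0=0000 Δ1=0001 Δ2=1001 Δ3=1111 | 3Δ
t=15: Δ0=1111 Δ1=1110 | 1Δ
t=16: Δ0=1110 Δ1=1111 Δ2=0111 Δ3=0011 Δ4=0001 | 4Δ

0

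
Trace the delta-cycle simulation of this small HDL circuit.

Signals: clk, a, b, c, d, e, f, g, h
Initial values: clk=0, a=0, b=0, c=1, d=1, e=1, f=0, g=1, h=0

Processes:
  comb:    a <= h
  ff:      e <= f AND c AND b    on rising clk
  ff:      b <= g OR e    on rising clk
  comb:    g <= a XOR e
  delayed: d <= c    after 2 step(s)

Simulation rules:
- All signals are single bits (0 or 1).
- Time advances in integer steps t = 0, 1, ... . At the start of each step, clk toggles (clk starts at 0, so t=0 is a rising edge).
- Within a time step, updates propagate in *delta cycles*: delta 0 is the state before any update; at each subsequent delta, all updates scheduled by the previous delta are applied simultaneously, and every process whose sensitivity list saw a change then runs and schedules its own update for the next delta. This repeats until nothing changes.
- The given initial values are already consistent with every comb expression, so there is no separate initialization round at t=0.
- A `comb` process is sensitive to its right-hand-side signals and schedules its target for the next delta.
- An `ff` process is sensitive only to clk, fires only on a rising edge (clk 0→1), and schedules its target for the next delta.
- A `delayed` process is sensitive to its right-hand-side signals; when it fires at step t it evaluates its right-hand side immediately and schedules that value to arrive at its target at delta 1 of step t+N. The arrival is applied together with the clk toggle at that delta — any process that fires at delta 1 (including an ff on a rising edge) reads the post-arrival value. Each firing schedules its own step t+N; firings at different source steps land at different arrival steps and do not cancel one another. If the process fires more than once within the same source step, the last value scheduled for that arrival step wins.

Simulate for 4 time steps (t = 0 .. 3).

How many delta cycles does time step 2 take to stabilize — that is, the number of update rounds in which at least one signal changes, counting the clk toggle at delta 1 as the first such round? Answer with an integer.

2

[bits: b,a,f,d,e,c,h,g,clk]
t=0: Δ0=000111010 Δ1=000111011 Δ2=100101011 Δ3=100101001 | 3Δ
t=1: Δ0=100101001 Δ1=100101000 | 1Δ
t=2: Δ0=100101000 Δ1=100101001 Δ2=000101001 | 2Δ
t=3: Δ0=000101001 Δ1=000101000 | 1Δ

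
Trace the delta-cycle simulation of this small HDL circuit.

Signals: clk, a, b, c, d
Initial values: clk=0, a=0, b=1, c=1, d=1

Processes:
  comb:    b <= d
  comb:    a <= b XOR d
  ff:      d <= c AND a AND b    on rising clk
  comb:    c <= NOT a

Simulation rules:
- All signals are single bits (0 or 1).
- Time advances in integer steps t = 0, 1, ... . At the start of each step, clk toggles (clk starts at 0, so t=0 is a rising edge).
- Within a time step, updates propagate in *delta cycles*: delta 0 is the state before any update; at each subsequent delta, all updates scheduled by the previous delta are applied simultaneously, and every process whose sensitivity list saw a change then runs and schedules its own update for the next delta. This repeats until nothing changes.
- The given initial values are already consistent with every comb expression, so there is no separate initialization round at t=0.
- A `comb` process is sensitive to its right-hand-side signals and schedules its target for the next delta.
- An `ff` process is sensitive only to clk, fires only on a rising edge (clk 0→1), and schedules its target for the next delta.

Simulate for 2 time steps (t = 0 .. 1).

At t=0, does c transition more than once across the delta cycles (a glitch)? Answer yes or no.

yes

t=0 Δ0: b=1 c=1 d=1 a=0 clk=0
  Δ1: clk:0→1
  Δ2: d:1→0
  Δ3: b:1→0, a:0→1
  Δ4: c:1→0, a:1→0
  Δ5: c:0→1
  (5Δ to stable)
t=1 Δ0: b=0 c=1 d=0 a=0 clk=1
  Δ1: clk:1→0
  (1Δ to stable)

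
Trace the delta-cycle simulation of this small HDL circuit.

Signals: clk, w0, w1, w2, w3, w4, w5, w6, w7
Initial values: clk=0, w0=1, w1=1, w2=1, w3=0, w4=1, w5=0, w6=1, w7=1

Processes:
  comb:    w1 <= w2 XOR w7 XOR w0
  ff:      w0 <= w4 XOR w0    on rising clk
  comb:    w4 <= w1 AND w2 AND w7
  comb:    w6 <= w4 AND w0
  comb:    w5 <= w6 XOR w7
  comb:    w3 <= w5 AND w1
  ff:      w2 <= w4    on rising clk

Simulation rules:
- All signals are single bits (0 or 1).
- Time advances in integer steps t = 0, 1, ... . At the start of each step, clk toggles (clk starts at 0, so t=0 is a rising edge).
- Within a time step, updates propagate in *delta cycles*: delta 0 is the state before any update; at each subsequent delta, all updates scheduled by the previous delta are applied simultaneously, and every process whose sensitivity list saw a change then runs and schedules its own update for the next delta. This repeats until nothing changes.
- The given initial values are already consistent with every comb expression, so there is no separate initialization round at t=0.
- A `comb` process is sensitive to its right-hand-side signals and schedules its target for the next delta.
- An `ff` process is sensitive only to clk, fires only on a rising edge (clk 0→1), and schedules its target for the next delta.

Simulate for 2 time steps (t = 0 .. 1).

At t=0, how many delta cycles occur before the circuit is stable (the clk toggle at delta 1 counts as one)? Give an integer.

[bits: w1,w4,clk,w5,w0,w7,w6,w3,w2]
t=0: Δ0=110011101 Δ1=111011101 Δ2=111001101 Δ3=011001001 Δ4=001101001 | 4Δ
t=1: Δ0=001101001 Δ1=000101001 | 1Δ

4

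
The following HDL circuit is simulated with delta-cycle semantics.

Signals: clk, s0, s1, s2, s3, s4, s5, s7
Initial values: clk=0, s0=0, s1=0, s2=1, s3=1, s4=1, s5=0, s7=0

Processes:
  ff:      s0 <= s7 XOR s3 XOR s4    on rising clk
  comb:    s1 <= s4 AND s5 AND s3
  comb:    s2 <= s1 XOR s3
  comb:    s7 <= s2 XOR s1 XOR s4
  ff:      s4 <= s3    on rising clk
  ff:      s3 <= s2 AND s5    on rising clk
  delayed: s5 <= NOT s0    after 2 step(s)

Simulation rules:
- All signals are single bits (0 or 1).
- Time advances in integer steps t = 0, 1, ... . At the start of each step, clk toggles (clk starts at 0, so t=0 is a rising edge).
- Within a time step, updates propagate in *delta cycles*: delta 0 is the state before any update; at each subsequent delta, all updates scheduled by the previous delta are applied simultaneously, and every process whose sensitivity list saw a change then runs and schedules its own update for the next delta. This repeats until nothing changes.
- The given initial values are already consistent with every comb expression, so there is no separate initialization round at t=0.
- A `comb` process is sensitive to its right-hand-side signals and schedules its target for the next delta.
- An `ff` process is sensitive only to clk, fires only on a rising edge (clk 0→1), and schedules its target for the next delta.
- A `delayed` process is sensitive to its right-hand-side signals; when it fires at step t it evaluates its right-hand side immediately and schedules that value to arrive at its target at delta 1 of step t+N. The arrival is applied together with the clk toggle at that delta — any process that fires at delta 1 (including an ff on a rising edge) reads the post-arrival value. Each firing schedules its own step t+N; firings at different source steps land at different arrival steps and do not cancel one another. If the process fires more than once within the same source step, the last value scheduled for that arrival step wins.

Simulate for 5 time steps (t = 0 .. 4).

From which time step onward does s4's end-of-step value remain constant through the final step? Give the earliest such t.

2

t0.Δ0 s3=1 s2=1 clk=0 s4=1 s0=0 s1=0 s7=0 s5=0
t0.Δ1 s3=1 s2=1 clk=1 s4=1 s0=0 s1=0 s7=0 s5=0
t0.Δ2 s3=0 s2=1 clk=1 s4=1 s0=0 s1=0 s7=0 s5=0
t0.Δ3 s3=0 s2=0 clk=1 s4=1 s0=0 s1=0 s7=0 s5=0
t0.Δ4 s3=0 s2=0 clk=1 s4=1 s0=0 s1=0 s7=1 s5=0
t1.Δ0 s3=0 s2=0 clk=1 s4=1 s0=0 s1=0 s7=1 s5=0
t1.Δ1 s3=0 s2=0 clk=0 s4=1 s0=0 s1=0 s7=1 s5=0
t2.Δ0 s3=0 s2=0 clk=0 s4=1 s0=0 s1=0 s7=1 s5=0
t2.Δ1 s3=0 s2=0 clk=1 s4=1 s0=0 s1=0 s7=1 s5=0
t2.Δ2 s3=0 s2=0 clk=1 s4=0 s0=0 s1=0 s7=1 s5=0
t2.Δ3 s3=0 s2=0 clk=1 s4=0 s0=0 s1=0 s7=0 s5=0
t3.Δ0 s3=0 s2=0 clk=1 s4=0 s0=0 s1=0 s7=0 s5=0
t3.Δ1 s3=0 s2=0 clk=0 s4=0 s0=0 s1=0 s7=0 s5=0
t4.Δ0 s3=0 s2=0 clk=0 s4=0 s0=0 s1=0 s7=0 s5=0
t4.Δ1 s3=0 s2=0 clk=1 s4=0 s0=0 s1=0 s7=0 s5=0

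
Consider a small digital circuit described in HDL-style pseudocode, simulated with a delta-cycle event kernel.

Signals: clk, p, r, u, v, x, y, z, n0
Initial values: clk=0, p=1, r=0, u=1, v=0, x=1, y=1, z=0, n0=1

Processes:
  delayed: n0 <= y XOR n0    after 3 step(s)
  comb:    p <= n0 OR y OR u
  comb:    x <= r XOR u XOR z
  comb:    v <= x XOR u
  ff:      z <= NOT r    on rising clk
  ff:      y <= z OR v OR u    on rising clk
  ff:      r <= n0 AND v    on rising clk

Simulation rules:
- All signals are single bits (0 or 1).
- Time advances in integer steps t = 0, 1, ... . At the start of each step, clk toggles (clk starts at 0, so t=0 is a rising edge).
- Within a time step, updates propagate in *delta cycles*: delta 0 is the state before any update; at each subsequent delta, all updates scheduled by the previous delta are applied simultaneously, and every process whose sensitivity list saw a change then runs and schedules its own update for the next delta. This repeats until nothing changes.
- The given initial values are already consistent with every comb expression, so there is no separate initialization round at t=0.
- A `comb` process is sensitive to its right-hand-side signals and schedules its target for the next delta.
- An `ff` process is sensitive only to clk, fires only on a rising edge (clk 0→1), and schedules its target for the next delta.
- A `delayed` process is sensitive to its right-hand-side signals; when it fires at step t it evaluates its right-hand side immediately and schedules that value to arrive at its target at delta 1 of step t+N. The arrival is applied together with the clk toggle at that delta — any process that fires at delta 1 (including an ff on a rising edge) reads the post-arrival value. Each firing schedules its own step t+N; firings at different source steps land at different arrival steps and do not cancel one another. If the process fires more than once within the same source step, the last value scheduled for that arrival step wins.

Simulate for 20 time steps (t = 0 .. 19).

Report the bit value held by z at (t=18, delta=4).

[bits: n0,z,v,x,r,p,clk,y,u]
t=0: Δ0=100101011 Δ1=100101111 Δ2=110101111 Δ3=110001111 Δ4=111001111 | 4Δ
t=1: Δ0=111001111 Δ1=111001011 | 1Δ
t=2: Δ0=111001011 Δ1=111001111 Δ2=111011111 Δ3=111111111 Δ4=110111111 | 4Δ
t=3: Δ0=110111111 Δ1=110111011 | 1Δ
t=4: Δ0=110111011 Δ1=110111111 Δ2=100101111 | 2Δ
t=5: Δ0=100101111 Δ1=100101011 | 1Δ
t=6: Δ0=100101011 Δ1=100101111 Δ2=110101111 Δ3=110001111 Δ4=111001111 | 4Δ
t=7: Δ0=111001111 Δ1=111001011 | 1Δ
t=8: Δ0=111001011 Δ1=111001111 Δ2=111011111 Δ3=111111111 Δ4=110111111 | 4Δ
t=9: Δ0=110111111 Δ1=110111011 | 1Δ
t=10: Δ0=110111011 Δ1=110111111 Δ2=100101111 | 2Δ
t=11: Δ0=100101111 Δ1=100101011 | 1Δ
t=12: Δ0=100101011 Δ1=100101111 Δ2=110101111 Δ3=110001111 Δ4=111001111 | 4Δ
t=13: Δ0=111001111 Δ1=111001011 | 1Δ
t=14: Δ0=111001011 Δ1=111001111 Δ2=111011111 Δ3=111111111 Δ4=110111111 | 4Δ
t=15: Δ0=110111111 Δ1=110111011 | 1Δ
t=16: Δ0=110111011 Δ1=110111111 Δ2=100101111 | 2Δ
t=17: Δ0=100101111 Δ1=100101011 | 1Δ
t=18: Δ0=100101011 Δ1=100101111 Δ2=110101111 Δ3=110001111 Δ4=111001111 | 4Δ
t=19: Δ0=111001111 Δ1=111001011 | 1Δ

1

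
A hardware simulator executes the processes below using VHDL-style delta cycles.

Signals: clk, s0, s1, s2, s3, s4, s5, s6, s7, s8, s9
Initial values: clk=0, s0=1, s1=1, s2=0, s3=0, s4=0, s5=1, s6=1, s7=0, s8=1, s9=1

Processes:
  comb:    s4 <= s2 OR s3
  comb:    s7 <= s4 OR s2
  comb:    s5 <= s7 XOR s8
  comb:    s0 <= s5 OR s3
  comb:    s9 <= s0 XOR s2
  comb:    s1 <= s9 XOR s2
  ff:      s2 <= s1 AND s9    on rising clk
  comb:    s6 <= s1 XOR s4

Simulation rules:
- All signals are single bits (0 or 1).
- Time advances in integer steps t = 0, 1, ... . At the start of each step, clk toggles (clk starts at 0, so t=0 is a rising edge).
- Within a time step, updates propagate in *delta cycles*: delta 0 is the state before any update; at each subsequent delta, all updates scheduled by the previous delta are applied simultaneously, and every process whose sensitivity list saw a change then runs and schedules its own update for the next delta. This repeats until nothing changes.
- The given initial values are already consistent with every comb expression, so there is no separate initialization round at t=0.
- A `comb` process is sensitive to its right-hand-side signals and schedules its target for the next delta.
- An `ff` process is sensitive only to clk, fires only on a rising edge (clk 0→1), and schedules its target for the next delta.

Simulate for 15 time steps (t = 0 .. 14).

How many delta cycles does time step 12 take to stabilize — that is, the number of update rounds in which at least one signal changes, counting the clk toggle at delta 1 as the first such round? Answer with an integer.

[bits: s7,s3,s6,s2,clk,s0,s9,s8,s5,s1,s4]
t=0: Δ0=00100111110 Δ1=00101111110 Δ2=00111111110 Δ3=10111101101 Δ4=10111101011 Δ5=10011001011 Δ6=10011011011 Δ7=10011011001 Δ8=10111011001 | 8Δ
t=1: Δ0=10111011001 Δ1=10110011001 | 1Δ
t=2: Δ0=10110011001 Δ1=10111011001 Δ2=10101011001 Δ3=10101001010 Δ4=00101001000 Δ5=00001001100 Δ6=00001101100 Δ7=00001111100 Δ8=00001111110 Δ9=00101111110 | 9Δ
t=3: Δ0=00101111110 Δ1=00100111110 | 1Δ
t=4: Δ0=00100111110 Δ1=00101111110 Δ2=00111111110 Δ3=10111101101 Δ4=10111101011 Δ5=10011001011 Δ6=10011011011 Δ7=10011011001 Δ8=10111011001 | 8Δ
t=5: Δ0=10111011001 Δ1=10110011001 | 1Δ
t=6: Δ0=10110011001 Δ1=10111011001 Δ2=10101011001 Δ3=10101001010 Δ4=00101001000 Δ5=00001001100 Δ6=00001101100 Δ7=00001111100 Δ8=00001111110 Δ9=00101111110 | 9Δ
t=7: Δ0=00101111110 Δ1=00100111110 | 1Δ
t=8: Δ0=00100111110 Δ1=00101111110 Δ2=00111111110 Δ3=10111101101 Δ4=10111101011 Δ5=10011001011 Δ6=10011011011 Δ7=10011011001 Δ8=10111011001 | 8Δ
t=9: Δ0=10111011001 Δ1=10110011001 | 1Δ
t=10: Δ0=10110011001 Δ1=10111011001 Δ2=10101011001 Δ3=10101001010 Δ4=00101001000 Δ5=00001001100 Δ6=00001101100 Δ7=00001111100 Δ8=00001111110 Δ9=00101111110 | 9Δ
t=11: Δ0=00101111110 Δ1=00100111110 | 1Δ
t=12: Δ0=00100111110 Δ1=00101111110 Δ2=00111111110 Δ3=10111101101 Δ4=10111101011 Δ5=10011001011 Δ6=10011011011 Δ7=10011011001 Δ8=10111011001 | 8Δ
t=13: Δ0=10111011001 Δ1=10110011001 | 1Δ
t=14: Δ0=10110011001 Δ1=10111011001 Δ2=10101011001 Δ3=10101001010 Δ4=00101001000 Δ5=00001001100 Δ6=00001101100 Δ7=00001111100 Δ8=00001111110 Δ9=00101111110 | 9Δ

8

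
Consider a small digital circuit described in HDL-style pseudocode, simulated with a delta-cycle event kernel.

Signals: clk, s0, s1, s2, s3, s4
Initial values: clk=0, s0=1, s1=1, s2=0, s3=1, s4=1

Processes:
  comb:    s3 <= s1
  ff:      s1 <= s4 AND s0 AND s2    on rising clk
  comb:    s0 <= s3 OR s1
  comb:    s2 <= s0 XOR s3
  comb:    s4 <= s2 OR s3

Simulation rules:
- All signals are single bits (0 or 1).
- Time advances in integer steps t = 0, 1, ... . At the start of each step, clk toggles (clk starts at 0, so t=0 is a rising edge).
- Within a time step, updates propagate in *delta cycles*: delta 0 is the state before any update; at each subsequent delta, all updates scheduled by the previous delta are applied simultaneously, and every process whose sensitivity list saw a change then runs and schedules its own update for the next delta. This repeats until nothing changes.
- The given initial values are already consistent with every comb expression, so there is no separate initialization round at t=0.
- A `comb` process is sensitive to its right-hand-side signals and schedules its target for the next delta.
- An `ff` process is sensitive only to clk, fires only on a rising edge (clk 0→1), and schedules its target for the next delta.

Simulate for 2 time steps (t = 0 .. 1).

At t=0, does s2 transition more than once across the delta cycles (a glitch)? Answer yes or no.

yes

[bits: clk,s3,s2,s1,s4,s0]
t=0: Δ0=010111 Δ1=110111 Δ2=110011 Δ3=100011 Δ4=101000 Δ5=100010 Δ6=100000 | 6Δ
t=1: Δ0=100000 Δ1=000000 | 1Δ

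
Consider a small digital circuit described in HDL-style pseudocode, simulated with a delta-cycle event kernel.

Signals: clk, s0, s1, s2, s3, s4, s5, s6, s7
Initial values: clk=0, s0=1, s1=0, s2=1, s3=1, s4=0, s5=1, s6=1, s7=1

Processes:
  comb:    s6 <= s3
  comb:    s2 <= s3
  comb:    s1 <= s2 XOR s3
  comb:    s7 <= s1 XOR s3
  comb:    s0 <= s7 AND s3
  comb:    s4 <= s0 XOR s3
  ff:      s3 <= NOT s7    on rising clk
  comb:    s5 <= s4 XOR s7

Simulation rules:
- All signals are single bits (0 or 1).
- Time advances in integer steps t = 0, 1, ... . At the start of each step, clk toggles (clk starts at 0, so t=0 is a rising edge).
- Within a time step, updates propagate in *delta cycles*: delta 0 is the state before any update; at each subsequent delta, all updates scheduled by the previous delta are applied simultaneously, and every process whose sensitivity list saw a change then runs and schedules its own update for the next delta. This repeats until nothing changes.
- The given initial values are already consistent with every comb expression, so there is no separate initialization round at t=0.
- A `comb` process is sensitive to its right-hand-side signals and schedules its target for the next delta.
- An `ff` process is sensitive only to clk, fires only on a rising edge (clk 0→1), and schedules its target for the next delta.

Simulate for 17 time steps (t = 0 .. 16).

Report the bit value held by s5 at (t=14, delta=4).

t0.Δ0 s3=1 s1=0 s4=0 s7=1 s2=1 s0=1 s6=1 s5=1 clk=0
t0.Δ1 s3=1 s1=0 s4=0 s7=1 s2=1 s0=1 s6=1 s5=1 clk=1
t0.Δ2 s3=0 s1=0 s4=0 s7=1 s2=1 s0=1 s6=1 s5=1 clk=1
t0.Δ3 s3=0 s1=1 s4=1 s7=0 s2=0 s0=0 s6=0 s5=1 clk=1
t0.Δ4 s3=0 s1=0 s4=0 s7=1 s2=0 s0=0 s6=0 s5=1 clk=1
t0.Δ5 s3=0 s1=0 s4=0 s7=0 s2=0 s0=0 s6=0 s5=1 clk=1
t0.Δ6 s3=0 s1=0 s4=0 s7=0 s2=0 s0=0 s6=0 s5=0 clk=1
t1.Δ0 s3=0 s1=0 s4=0 s7=0 s2=0 s0=0 s6=0 s5=0 clk=1
t1.Δ1 s3=0 s1=0 s4=0 s7=0 s2=0 s0=0 s6=0 s5=0 clk=0
t2.Δ0 s3=0 s1=0 s4=0 s7=0 s2=0 s0=0 s6=0 s5=0 clk=0
t2.Δ1 s3=0 s1=0 s4=0 s7=0 s2=0 s0=0 s6=0 s5=0 clk=1
t2.Δ2 s3=1 s1=0 s4=0 s7=0 s2=0 s0=0 s6=0 s5=0 clk=1
t2.Δ3 s3=1 s1=1 s4=1 s7=1 s2=1 s0=0 s6=1 s5=0 clk=1
t2.Δ4 s3=1 s1=0 s4=1 s7=0 s2=1 s0=1 s6=1 s5=0 clk=1
t2.Δ5 s3=1 s1=0 s4=0 s7=1 s2=1 s0=0 s6=1 s5=1 clk=1
t2.Δ6 s3=1 s1=0 s4=1 s7=1 s2=1 s0=1 s6=1 s5=1 clk=1
t2.Δ7 s3=1 s1=0 s4=0 s7=1 s2=1 s0=1 s6=1 s5=0 clk=1
t2.Δ8 s3=1 s1=0 s4=0 s7=1 s2=1 s0=1 s6=1 s5=1 clk=1
t3.Δ0 s3=1 s1=0 s4=0 s7=1 s2=1 s0=1 s6=1 s5=1 clk=1
t3.Δ1 s3=1 s1=0 s4=0 s7=1 s2=1 s0=1 s6=1 s5=1 clk=0
t4.Δ0 s3=1 s1=0 s4=0 s7=1 s2=1 s0=1 s6=1 s5=1 clk=0
t4.Δ1 s3=1 s1=0 s4=0 s7=1 s2=1 s0=1 s6=1 s5=1 clk=1
t4.Δ2 s3=0 s1=0 s4=0 s7=1 s2=1 s0=1 s6=1 s5=1 clk=1
t4.Δ3 s3=0 s1=1 s4=1 s7=0 s2=0 s0=0 s6=0 s5=1 clk=1
t4.Δ4 s3=0 s1=0 s4=0 s7=1 s2=0 s0=0 s6=0 s5=1 clk=1
t4.Δ5 s3=0 s1=0 s4=0 s7=0 s2=0 s0=0 s6=0 s5=1 clk=1
t4.Δ6 s3=0 s1=0 s4=0 s7=0 s2=0 s0=0 s6=0 s5=0 clk=1
t5.Δ0 s3=0 s1=0 s4=0 s7=0 s2=0 s0=0 s6=0 s5=0 clk=1
t5.Δ1 s3=0 s1=0 s4=0 s7=0 s2=0 s0=0 s6=0 s5=0 clk=0
t6.Δ0 s3=0 s1=0 s4=0 s7=0 s2=0 s0=0 s6=0 s5=0 clk=0
t6.Δ1 s3=0 s1=0 s4=0 s7=0 s2=0 s0=0 s6=0 s5=0 clk=1
t6.Δ2 s3=1 s1=0 s4=0 s7=0 s2=0 s0=0 s6=0 s5=0 clk=1
t6.Δ3 s3=1 s1=1 s4=1 s7=1 s2=1 s0=0 s6=1 s5=0 clk=1
t6.Δ4 s3=1 s1=0 s4=1 s7=0 s2=1 s0=1 s6=1 s5=0 clk=1
t6.Δ5 s3=1 s1=0 s4=0 s7=1 s2=1 s0=0 s6=1 s5=1 clk=1
t6.Δ6 s3=1 s1=0 s4=1 s7=1 s2=1 s0=1 s6=1 s5=1 clk=1
t6.Δ7 s3=1 s1=0 s4=0 s7=1 s2=1 s0=1 s6=1 s5=0 clk=1
t6.Δ8 s3=1 s1=0 s4=0 s7=1 s2=1 s0=1 s6=1 s5=1 clk=1
t7.Δ0 s3=1 s1=0 s4=0 s7=1 s2=1 s0=1 s6=1 s5=1 clk=1
t7.Δ1 s3=1 s1=0 s4=0 s7=1 s2=1 s0=1 s6=1 s5=1 clk=0
t8.Δ0 s3=1 s1=0 s4=0 s7=1 s2=1 s0=1 s6=1 s5=1 clk=0
t8.Δ1 s3=1 s1=0 s4=0 s7=1 s2=1 s0=1 s6=1 s5=1 clk=1
t8.Δ2 s3=0 s1=0 s4=0 s7=1 s2=1 s0=1 s6=1 s5=1 clk=1
t8.Δ3 s3=0 s1=1 s4=1 s7=0 s2=0 s0=0 s6=0 s5=1 clk=1
t8.Δ4 s3=0 s1=0 s4=0 s7=1 s2=0 s0=0 s6=0 s5=1 clk=1
t8.Δ5 s3=0 s1=0 s4=0 s7=0 s2=0 s0=0 s6=0 s5=1 clk=1
t8.Δ6 s3=0 s1=0 s4=0 s7=0 s2=0 s0=0 s6=0 s5=0 clk=1
t9.Δ0 s3=0 s1=0 s4=0 s7=0 s2=0 s0=0 s6=0 s5=0 clk=1
t9.Δ1 s3=0 s1=0 s4=0 s7=0 s2=0 s0=0 s6=0 s5=0 clk=0
t10.Δ0 s3=0 s1=0 s4=0 s7=0 s2=0 s0=0 s6=0 s5=0 clk=0
t10.Δ1 s3=0 s1=0 s4=0 s7=0 s2=0 s0=0 s6=0 s5=0 clk=1
t10.Δ2 s3=1 s1=0 s4=0 s7=0 s2=0 s0=0 s6=0 s5=0 clk=1
t10.Δ3 s3=1 s1=1 s4=1 s7=1 s2=1 s0=0 s6=1 s5=0 clk=1
t10.Δ4 s3=1 s1=0 s4=1 s7=0 s2=1 s0=1 s6=1 s5=0 clk=1
t10.Δ5 s3=1 s1=0 s4=0 s7=1 s2=1 s0=0 s6=1 s5=1 clk=1
t10.Δ6 s3=1 s1=0 s4=1 s7=1 s2=1 s0=1 s6=1 s5=1 clk=1
t10.Δ7 s3=1 s1=0 s4=0 s7=1 s2=1 s0=1 s6=1 s5=0 clk=1
t10.Δ8 s3=1 s1=0 s4=0 s7=1 s2=1 s0=1 s6=1 s5=1 clk=1
t11.Δ0 s3=1 s1=0 s4=0 s7=1 s2=1 s0=1 s6=1 s5=1 clk=1
t11.Δ1 s3=1 s1=0 s4=0 s7=1 s2=1 s0=1 s6=1 s5=1 clk=0
t12.Δ0 s3=1 s1=0 s4=0 s7=1 s2=1 s0=1 s6=1 s5=1 clk=0
t12.Δ1 s3=1 s1=0 s4=0 s7=1 s2=1 s0=1 s6=1 s5=1 clk=1
t12.Δ2 s3=0 s1=0 s4=0 s7=1 s2=1 s0=1 s6=1 s5=1 clk=1
t12.Δ3 s3=0 s1=1 s4=1 s7=0 s2=0 s0=0 s6=0 s5=1 clk=1
t12.Δ4 s3=0 s1=0 s4=0 s7=1 s2=0 s0=0 s6=0 s5=1 clk=1
t12.Δ5 s3=0 s1=0 s4=0 s7=0 s2=0 s0=0 s6=0 s5=1 clk=1
t12.Δ6 s3=0 s1=0 s4=0 s7=0 s2=0 s0=0 s6=0 s5=0 clk=1
t13.Δ0 s3=0 s1=0 s4=0 s7=0 s2=0 s0=0 s6=0 s5=0 clk=1
t13.Δ1 s3=0 s1=0 s4=0 s7=0 s2=0 s0=0 s6=0 s5=0 clk=0
t14.Δ0 s3=0 s1=0 s4=0 s7=0 s2=0 s0=0 s6=0 s5=0 clk=0
t14.Δ1 s3=0 s1=0 s4=0 s7=0 s2=0 s0=0 s6=0 s5=0 clk=1
t14.Δ2 s3=1 s1=0 s4=0 s7=0 s2=0 s0=0 s6=0 s5=0 clk=1
t14.Δ3 s3=1 s1=1 s4=1 s7=1 s2=1 s0=0 s6=1 s5=0 clk=1
t14.Δ4 s3=1 s1=0 s4=1 s7=0 s2=1 s0=1 s6=1 s5=0 clk=1
t14.Δ5 s3=1 s1=0 s4=0 s7=1 s2=1 s0=0 s6=1 s5=1 clk=1
t14.Δ6 s3=1 s1=0 s4=1 s7=1 s2=1 s0=1 s6=1 s5=1 clk=1
t14.Δ7 s3=1 s1=0 s4=0 s7=1 s2=1 s0=1 s6=1 s5=0 clk=1
t14.Δ8 s3=1 s1=0 s4=0 s7=1 s2=1 s0=1 s6=1 s5=1 clk=1
t15.Δ0 s3=1 s1=0 s4=0 s7=1 s2=1 s0=1 s6=1 s5=1 clk=1
t15.Δ1 s3=1 s1=0 s4=0 s7=1 s2=1 s0=1 s6=1 s5=1 clk=0
t16.Δ0 s3=1 s1=0 s4=0 s7=1 s2=1 s0=1 s6=1 s5=1 clk=0
t16.Δ1 s3=1 s1=0 s4=0 s7=1 s2=1 s0=1 s6=1 s5=1 clk=1
t16.Δ2 s3=0 s1=0 s4=0 s7=1 s2=1 s0=1 s6=1 s5=1 clk=1
t16.Δ3 s3=0 s1=1 s4=1 s7=0 s2=0 s0=0 s6=0 s5=1 clk=1
t16.Δ4 s3=0 s1=0 s4=0 s7=1 s2=0 s0=0 s6=0 s5=1 clk=1
t16.Δ5 s3=0 s1=0 s4=0 s7=0 s2=0 s0=0 s6=0 s5=1 clk=1
t16.Δ6 s3=0 s1=0 s4=0 s7=0 s2=0 s0=0 s6=0 s5=0 clk=1

0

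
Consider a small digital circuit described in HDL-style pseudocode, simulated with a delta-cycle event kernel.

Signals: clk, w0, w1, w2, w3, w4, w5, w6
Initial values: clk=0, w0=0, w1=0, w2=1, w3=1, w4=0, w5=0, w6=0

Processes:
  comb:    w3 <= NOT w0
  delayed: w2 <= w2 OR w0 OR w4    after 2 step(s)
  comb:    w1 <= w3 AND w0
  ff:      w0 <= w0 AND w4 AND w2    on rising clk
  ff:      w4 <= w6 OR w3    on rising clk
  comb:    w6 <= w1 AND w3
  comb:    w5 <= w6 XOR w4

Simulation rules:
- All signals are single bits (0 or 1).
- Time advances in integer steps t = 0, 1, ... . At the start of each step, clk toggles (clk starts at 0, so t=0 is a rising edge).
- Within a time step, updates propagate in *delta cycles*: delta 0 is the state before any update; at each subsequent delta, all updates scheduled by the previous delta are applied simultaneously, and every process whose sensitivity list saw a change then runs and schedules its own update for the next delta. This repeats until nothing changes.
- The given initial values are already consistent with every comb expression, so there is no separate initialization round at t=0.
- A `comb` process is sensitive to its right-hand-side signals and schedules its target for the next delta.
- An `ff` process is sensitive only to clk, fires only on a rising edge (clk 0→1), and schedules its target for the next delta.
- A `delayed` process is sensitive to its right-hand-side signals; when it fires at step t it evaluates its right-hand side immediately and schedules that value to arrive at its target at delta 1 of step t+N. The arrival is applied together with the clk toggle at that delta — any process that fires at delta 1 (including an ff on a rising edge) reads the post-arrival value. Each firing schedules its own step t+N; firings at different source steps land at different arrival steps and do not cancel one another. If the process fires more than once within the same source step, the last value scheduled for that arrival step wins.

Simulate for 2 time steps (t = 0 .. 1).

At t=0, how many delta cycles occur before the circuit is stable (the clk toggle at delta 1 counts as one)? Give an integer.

3

t=0 Δ0: w5=0 w4=0 w3=1 w0=0 w2=1 clk=0 w6=0 w1=0
  Δ1: clk:0→1
  Δ2: w4:0→1
  Δ3: w5:0→1
  (3Δ to stable)
t=1 Δ0: w5=1 w4=1 w3=1 w0=0 w2=1 clk=1 w6=0 w1=0
  Δ1: clk:1→0
  (1Δ to stable)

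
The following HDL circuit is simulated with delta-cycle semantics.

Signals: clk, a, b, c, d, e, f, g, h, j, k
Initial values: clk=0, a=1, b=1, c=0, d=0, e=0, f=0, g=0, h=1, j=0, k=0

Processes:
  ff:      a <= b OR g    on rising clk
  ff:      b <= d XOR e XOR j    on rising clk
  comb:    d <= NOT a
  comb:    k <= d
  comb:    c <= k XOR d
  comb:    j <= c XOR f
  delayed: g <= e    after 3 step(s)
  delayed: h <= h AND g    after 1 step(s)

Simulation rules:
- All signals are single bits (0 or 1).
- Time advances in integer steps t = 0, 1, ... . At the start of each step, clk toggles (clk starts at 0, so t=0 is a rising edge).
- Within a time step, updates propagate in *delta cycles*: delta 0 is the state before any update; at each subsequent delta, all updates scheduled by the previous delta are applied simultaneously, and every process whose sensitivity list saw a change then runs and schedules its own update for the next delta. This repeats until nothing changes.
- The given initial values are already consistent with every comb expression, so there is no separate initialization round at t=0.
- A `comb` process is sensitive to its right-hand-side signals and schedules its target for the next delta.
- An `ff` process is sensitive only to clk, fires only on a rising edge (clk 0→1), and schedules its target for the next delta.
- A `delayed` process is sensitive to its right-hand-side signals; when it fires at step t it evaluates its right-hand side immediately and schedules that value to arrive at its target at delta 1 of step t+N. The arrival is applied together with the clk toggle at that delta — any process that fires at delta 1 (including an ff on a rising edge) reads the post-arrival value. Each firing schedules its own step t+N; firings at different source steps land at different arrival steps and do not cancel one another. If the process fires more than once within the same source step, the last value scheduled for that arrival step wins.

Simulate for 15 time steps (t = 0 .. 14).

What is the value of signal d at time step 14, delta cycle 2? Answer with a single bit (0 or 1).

1

t0.Δ0 clk=0 d=0 g=0 e=0 f=0 a=1 k=0 h=1 c=0 b=1 j=0
t0.Δ1 clk=1 d=0 g=0 e=0 f=0 a=1 k=0 h=1 c=0 b=1 j=0
t0.Δ2 clk=1 d=0 g=0 e=0 f=0 a=1 k=0 h=1 c=0 b=0 j=0
t1.Δ0 clk=1 d=0 g=0 e=0 f=0 a=1 k=0 h=1 c=0 b=0 j=0
t1.Δ1 clk=0 d=0 g=0 e=0 f=0 a=1 k=0 h=1 c=0 b=0 j=0
t2.Δ0 clk=0 d=0 g=0 e=0 f=0 a=1 k=0 h=1 c=0 b=0 j=0
t2.Δ1 clk=1 d=0 g=0 e=0 f=0 a=1 k=0 h=1 c=0 b=0 j=0
t2.Δ2 clk=1 d=0 g=0 e=0 f=0 a=0 k=0 h=1 c=0 b=0 j=0
t2.Δ3 clk=1 d=1 g=0 e=0 f=0 a=0 k=0 h=1 c=0 b=0 j=0
t2.Δ4 clk=1 d=1 g=0 e=0 f=0 a=0 k=1 h=1 c=1 b=0 j=0
t2.Δ5 clk=1 d=1 g=0 e=0 f=0 a=0 k=1 h=1 c=0 b=0 j=1
t2.Δ6 clk=1 d=1 g=0 e=0 f=0 a=0 k=1 h=1 c=0 b=0 j=0
t3.Δ0 clk=1 d=1 g=0 e=0 f=0 a=0 k=1 h=1 c=0 b=0 j=0
t3.Δ1 clk=0 d=1 g=0 e=0 f=0 a=0 k=1 h=1 c=0 b=0 j=0
t4.Δ0 clk=0 d=1 g=0 e=0 f=0 a=0 k=1 h=1 c=0 b=0 j=0
t4.Δ1 clk=1 d=1 g=0 e=0 f=0 a=0 k=1 h=1 c=0 b=0 j=0
t4.Δ2 clk=1 d=1 g=0 e=0 f=0 a=0 k=1 h=1 c=0 b=1 j=0
t5.Δ0 clk=1 d=1 g=0 e=0 f=0 a=0 k=1 h=1 c=0 b=1 j=0
t5.Δ1 clk=0 d=1 g=0 e=0 f=0 a=0 k=1 h=1 c=0 b=1 j=0
t6.Δ0 clk=0 d=1 g=0 e=0 f=0 a=0 k=1 h=1 c=0 b=1 j=0
t6.Δ1 clk=1 d=1 g=0 e=0 f=0 a=0 k=1 h=1 c=0 b=1 j=0
t6.Δ2 clk=1 d=1 g=0 e=0 f=0 a=1 k=1 h=1 c=0 b=1 j=0
t6.Δ3 clk=1 d=0 g=0 e=0 f=0 a=1 k=1 h=1 c=0 b=1 j=0
t6.Δ4 clk=1 d=0 g=0 e=0 f=0 a=1 k=0 h=1 c=1 b=1 j=0
t6.Δ5 clk=1 d=0 g=0 e=0 f=0 a=1 k=0 h=1 c=0 b=1 j=1
t6.Δ6 clk=1 d=0 g=0 e=0 f=0 a=1 k=0 h=1 c=0 b=1 j=0
t7.Δ0 clk=1 d=0 g=0 e=0 f=0 a=1 k=0 h=1 c=0 b=1 j=0
t7.Δ1 clk=0 d=0 g=0 e=0 f=0 a=1 k=0 h=1 c=0 b=1 j=0
t8.Δ0 clk=0 d=0 g=0 e=0 f=0 a=1 k=0 h=1 c=0 b=1 j=0
t8.Δ1 clk=1 d=0 g=0 e=0 f=0 a=1 k=0 h=1 c=0 b=1 j=0
t8.Δ2 clk=1 d=0 g=0 e=0 f=0 a=1 k=0 h=1 c=0 b=0 j=0
t9.Δ0 clk=1 d=0 g=0 e=0 f=0 a=1 k=0 h=1 c=0 b=0 j=0
t9.Δ1 clk=0 d=0 g=0 e=0 f=0 a=1 k=0 h=1 c=0 b=0 j=0
t10.Δ0 clk=0 d=0 g=0 e=0 f=0 a=1 k=0 h=1 c=0 b=0 j=0
t10.Δ1 clk=1 d=0 g=0 e=0 f=0 a=1 k=0 h=1 c=0 b=0 j=0
t10.Δ2 clk=1 d=0 g=0 e=0 f=0 a=0 k=0 h=1 c=0 b=0 j=0
t10.Δ3 clk=1 d=1 g=0 e=0 f=0 a=0 k=0 h=1 c=0 b=0 j=0
t10.Δ4 clk=1 d=1 g=0 e=0 f=0 a=0 k=1 h=1 c=1 b=0 j=0
t10.Δ5 clk=1 d=1 g=0 e=0 f=0 a=0 k=1 h=1 c=0 b=0 j=1
t10.Δ6 clk=1 d=1 g=0 e=0 f=0 a=0 k=1 h=1 c=0 b=0 j=0
t11.Δ0 clk=1 d=1 g=0 e=0 f=0 a=0 k=1 h=1 c=0 b=0 j=0
t11.Δ1 clk=0 d=1 g=0 e=0 f=0 a=0 k=1 h=1 c=0 b=0 j=0
t12.Δ0 clk=0 d=1 g=0 e=0 f=0 a=0 k=1 h=1 c=0 b=0 j=0
t12.Δ1 clk=1 d=1 g=0 e=0 f=0 a=0 k=1 h=1 c=0 b=0 j=0
t12.Δ2 clk=1 d=1 g=0 e=0 f=0 a=0 k=1 h=1 c=0 b=1 j=0
t13.Δ0 clk=1 d=1 g=0 e=0 f=0 a=0 k=1 h=1 c=0 b=1 j=0
t13.Δ1 clk=0 d=1 g=0 e=0 f=0 a=0 k=1 h=1 c=0 b=1 j=0
t14.Δ0 clk=0 d=1 g=0 e=0 f=0 a=0 k=1 h=1 c=0 b=1 j=0
t14.Δ1 clk=1 d=1 g=0 e=0 f=0 a=0 k=1 h=1 c=0 b=1 j=0
t14.Δ2 clk=1 d=1 g=0 e=0 f=0 a=1 k=1 h=1 c=0 b=1 j=0
t14.Δ3 clk=1 d=0 g=0 e=0 f=0 a=1 k=1 h=1 c=0 b=1 j=0
t14.Δ4 clk=1 d=0 g=0 e=0 f=0 a=1 k=0 h=1 c=1 b=1 j=0
t14.Δ5 clk=1 d=0 g=0 e=0 f=0 a=1 k=0 h=1 c=0 b=1 j=1
t14.Δ6 clk=1 d=0 g=0 e=0 f=0 a=1 k=0 h=1 c=0 b=1 j=0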